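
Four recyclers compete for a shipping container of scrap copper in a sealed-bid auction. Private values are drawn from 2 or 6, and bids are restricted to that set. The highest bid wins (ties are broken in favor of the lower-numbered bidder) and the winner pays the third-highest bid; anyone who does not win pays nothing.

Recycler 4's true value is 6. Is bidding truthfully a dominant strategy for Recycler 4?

Check each profile of the others' bids and compare truth against every alternative bid.
Others bid (2, 2, 2): truth gives 4, best alternative gives 0.
Others bid (2, 2, 6): truth gives 0, best alternative gives 0.
Others bid (2, 6, 2): truth gives 0, best alternative gives 0.
Others bid (2, 6, 6): truth gives 0, best alternative gives 0.
Others bid (6, 2, 2): truth gives 0, best alternative gives 0.
Others bid (6, 2, 6): truth gives 0, best alternative gives 0.
(Remaining 2 profiles checked similarly; truth is weakly best in each.)
In every case the truthful bid is at least as good as any alternative, so it is a dominant strategy.

Yes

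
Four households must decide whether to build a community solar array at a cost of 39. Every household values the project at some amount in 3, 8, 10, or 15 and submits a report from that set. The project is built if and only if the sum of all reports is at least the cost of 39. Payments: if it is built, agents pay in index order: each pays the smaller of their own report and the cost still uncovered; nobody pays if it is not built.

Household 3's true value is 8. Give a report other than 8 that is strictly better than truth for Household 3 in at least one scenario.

Suppose Household 1 reports 8, Household 2 reports 15 and Household 4 reports 15.
Report 8: project built, pays 8, utility 8 - 8 = 0.
Report 3: project built, pays 3, utility 8 - 3 = 5.
So reporting 3 beats truth here (5 > 0).

3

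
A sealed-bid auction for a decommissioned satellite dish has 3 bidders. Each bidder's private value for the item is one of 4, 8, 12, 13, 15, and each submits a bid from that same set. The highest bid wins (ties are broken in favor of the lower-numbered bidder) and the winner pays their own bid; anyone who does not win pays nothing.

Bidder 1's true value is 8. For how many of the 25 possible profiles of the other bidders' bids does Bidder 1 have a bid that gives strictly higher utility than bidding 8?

1

Others bid (4, 4): truth gives 0; bid 4 gives 4 > 0. Violating.
Others bid (4, 8): truth gives 0; no alternative beats it.
Others bid (4, 12): truth gives 0; no alternative beats it.
(Checking all 25 profiles: 1 has a profitable deviation, 24 do not.)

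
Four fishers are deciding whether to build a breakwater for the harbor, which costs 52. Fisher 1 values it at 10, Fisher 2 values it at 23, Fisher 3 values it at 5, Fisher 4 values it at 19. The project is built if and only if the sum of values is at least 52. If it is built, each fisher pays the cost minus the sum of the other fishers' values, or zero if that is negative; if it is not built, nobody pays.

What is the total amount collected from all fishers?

37

Total value 57 ≥ cost 52, so it is built.
Fisher 1: others sum to 47; max(0, 52 - 47) = 5.
Fisher 2: others sum to 34; max(0, 52 - 34) = 18.
Fisher 3: others sum to 52; max(0, 52 - 52) = 0.
Fisher 4: others sum to 38; max(0, 52 - 38) = 14.
Total collected = 5 + 18 + 0 + 14 = 37.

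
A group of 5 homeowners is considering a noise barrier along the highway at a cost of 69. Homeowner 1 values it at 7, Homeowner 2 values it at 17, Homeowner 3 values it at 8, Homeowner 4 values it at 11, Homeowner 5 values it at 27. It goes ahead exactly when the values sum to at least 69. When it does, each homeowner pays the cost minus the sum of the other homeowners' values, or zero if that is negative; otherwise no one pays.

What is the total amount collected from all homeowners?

65

Total value 70 ≥ cost 69, so it is built.
Homeowner 1: others sum to 63; max(0, 69 - 63) = 6.
Homeowner 2: others sum to 53; max(0, 69 - 53) = 16.
Homeowner 3: others sum to 62; max(0, 69 - 62) = 7.
Homeowner 4: others sum to 59; max(0, 69 - 59) = 10.
Homeowner 5: others sum to 43; max(0, 69 - 43) = 26.
Total collected = 6 + 16 + 7 + 10 + 26 = 65.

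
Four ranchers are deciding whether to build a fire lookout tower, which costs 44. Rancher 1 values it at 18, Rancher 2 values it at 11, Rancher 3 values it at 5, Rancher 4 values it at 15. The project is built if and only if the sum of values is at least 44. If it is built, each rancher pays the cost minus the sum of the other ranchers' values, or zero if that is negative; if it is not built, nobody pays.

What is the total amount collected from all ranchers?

Total value 49 ≥ cost 44, so it is built.
Rancher 1: others sum to 31; max(0, 44 - 31) = 13.
Rancher 2: others sum to 38; max(0, 44 - 38) = 6.
Rancher 3: others sum to 44; max(0, 44 - 44) = 0.
Rancher 4: others sum to 34; max(0, 44 - 34) = 10.
Total collected = 13 + 6 + 0 + 10 = 29.

29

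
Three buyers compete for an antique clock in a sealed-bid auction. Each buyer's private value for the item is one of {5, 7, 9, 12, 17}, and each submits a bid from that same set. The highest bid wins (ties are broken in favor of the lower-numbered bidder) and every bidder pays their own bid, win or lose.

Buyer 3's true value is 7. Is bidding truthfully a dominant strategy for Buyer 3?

Consider the case where Buyer 1 bids 5 and Buyer 2 bids 7.
Truthful bid 7: loses but pays 7, utility -7.
Bid 5 instead: loses but pays 5, utility -5.
Since -5 > -7, bidding 5 is strictly better here, so truthful bidding is not dominant.

No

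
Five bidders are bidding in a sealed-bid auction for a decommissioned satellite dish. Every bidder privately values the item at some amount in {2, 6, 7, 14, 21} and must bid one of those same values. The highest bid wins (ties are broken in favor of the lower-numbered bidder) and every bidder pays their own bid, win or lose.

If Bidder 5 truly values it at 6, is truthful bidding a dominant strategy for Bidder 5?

Consider the case where Bidder 1 bids 2, Bidder 2 bids 2, Bidder 3 bids 2 and Bidder 4 bids 6.
Truthful bid 6: loses but pays 6, utility -6.
Bid 2 instead: loses but pays 2, utility -2.
Since -2 > -6, bidding 2 is strictly better here, so truthful bidding is not dominant.

No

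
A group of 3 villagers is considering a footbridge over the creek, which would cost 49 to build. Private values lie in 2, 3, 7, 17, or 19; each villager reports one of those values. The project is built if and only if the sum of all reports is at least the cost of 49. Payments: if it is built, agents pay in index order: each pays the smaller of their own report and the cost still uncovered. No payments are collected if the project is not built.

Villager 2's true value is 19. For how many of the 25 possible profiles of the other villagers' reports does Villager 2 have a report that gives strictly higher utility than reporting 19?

4

Others report (17, 17): truth gives 0; report 17 gives 2 > 0. Violating.
Others report (17, 19): truth gives 0; report 17 gives 2 > 0. Violating.
Others report (19, 17): truth gives 0; report 17 gives 2 > 0. Violating.
Others report (19, 19): truth gives 0; report 17 gives 2 > 0. Violating.
Others report (2, 2): truth gives 0; no alternative beats it.
Others report (2, 3): truth gives 0; no alternative beats it.
(Checking all 25 profiles: 4 have a profitable deviation, 21 do not.)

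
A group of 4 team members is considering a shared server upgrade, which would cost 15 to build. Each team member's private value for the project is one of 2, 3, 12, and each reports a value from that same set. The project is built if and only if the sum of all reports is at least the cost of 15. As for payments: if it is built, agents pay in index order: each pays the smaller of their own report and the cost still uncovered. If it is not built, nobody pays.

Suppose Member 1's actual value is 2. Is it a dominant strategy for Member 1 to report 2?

Check each profile of the others' reports and compare truth against every alternative report.
Others report (2, 2, 12): truth gives 0, best alternative gives -1.
Others report (2, 3, 12): truth gives 0, best alternative gives -1.
Others report (2, 12, 2): truth gives 0, best alternative gives -1.
Others report (2, 12, 3): truth gives 0, best alternative gives -1.
Others report (2, 12, 12): truth gives 0, best alternative gives -1.
Others report (3, 2, 12): truth gives 0, best alternative gives -1.
(Remaining 21 profiles checked similarly; truth is weakly best in each.)
In every case the truthful report is at least as good as any alternative, so it is a dominant strategy.

Yes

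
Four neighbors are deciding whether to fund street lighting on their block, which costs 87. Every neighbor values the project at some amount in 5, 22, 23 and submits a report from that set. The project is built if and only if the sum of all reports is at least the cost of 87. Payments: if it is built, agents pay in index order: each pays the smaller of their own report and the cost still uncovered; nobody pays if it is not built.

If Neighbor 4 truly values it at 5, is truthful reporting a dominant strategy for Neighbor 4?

Check each profile of the others' reports and compare truth against every alternative report.
Others report (22, 22, 22): truth gives 0, best alternative gives -16.
Others report (22, 22, 23): truth gives 0, best alternative gives -15.
Others report (22, 23, 22): truth gives 0, best alternative gives -15.
Others report (23, 22, 22): truth gives 0, best alternative gives -15.
Others report (22, 23, 23): truth gives 0, best alternative gives -14.
Others report (23, 22, 23): truth gives 0, best alternative gives -14.
(Remaining 21 profiles checked similarly; truth is weakly best in each.)
In every case the truthful report is at least as good as any alternative, so it is a dominant strategy.

Yes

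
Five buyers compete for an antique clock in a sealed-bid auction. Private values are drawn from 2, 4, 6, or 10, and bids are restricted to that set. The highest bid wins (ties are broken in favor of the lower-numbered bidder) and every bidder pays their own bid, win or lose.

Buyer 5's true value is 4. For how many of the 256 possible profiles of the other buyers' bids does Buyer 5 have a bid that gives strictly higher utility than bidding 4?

255

Others bid (2, 2, 2, 4): truth gives -4; bid 2 gives -2 > -4. Violating.
Others bid (2, 2, 2, 6): truth gives -4; bid 2 gives -2 > -4. Violating.
Others bid (2, 2, 2, 10): truth gives -4; bid 2 gives -2 > -4. Violating.
Others bid (2, 2, 4, 2): truth gives -4; bid 2 gives -2 > -4. Violating.
Others bid (2, 2, 2, 2): truth gives 0; no alternative beats it.
(Checking all 256 profiles: 255 have a profitable deviation, 1 does not.)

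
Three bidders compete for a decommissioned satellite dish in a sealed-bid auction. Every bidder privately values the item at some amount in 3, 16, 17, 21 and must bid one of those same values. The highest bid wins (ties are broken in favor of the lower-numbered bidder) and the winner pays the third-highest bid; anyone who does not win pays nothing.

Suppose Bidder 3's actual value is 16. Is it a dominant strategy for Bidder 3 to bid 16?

Consider the case where Bidder 1 bids 3 and Bidder 2 bids 16.
Truthful bid 16: loses, pays 0, utility 0.
Bid 17 instead: wins, pays 3, utility 16 - 3 = 13.
Since 13 > 0, bidding 17 is strictly better here, so truthful bidding is not dominant.

No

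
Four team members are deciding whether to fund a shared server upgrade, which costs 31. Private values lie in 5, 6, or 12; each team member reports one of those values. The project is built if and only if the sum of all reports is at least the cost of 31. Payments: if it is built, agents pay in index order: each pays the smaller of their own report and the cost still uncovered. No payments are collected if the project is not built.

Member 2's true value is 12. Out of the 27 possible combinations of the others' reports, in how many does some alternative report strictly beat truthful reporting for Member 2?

7

Others report (5, 12, 12): truth gives 0; report 5 gives 7 > 0. Violating.
Others report (6, 12, 12): truth gives 0; report 5 gives 7 > 0. Violating.
Others report (12, 5, 12): truth gives 0; report 5 gives 7 > 0. Violating.
Others report (12, 6, 12): truth gives 0; report 5 gives 7 > 0. Violating.
Others report (5, 5, 5): truth gives 0; no alternative beats it.
Others report (5, 5, 6): truth gives 0; no alternative beats it.
(Checking all 27 profiles: 7 have a profitable deviation, 20 do not.)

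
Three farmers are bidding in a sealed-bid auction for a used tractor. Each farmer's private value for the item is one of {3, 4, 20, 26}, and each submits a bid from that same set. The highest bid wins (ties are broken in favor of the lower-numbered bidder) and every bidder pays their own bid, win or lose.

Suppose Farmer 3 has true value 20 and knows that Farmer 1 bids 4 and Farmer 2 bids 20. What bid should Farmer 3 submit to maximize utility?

3

Bid 3: loses but pays 3, utility -3.
Bid 4: loses but pays 4, utility -4.
Bid 20: loses but pays 20, utility -20.
Bid 26: wins, pays 26, utility 20 - 26 = -6.
The best choice is 3 with utility -3.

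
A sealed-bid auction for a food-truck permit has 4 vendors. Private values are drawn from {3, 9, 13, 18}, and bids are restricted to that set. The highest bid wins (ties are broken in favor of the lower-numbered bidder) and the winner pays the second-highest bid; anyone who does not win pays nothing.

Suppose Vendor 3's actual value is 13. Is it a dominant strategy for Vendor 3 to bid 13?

Yes

Check each profile of the others' bids and compare truth against every alternative bid.
Others bid (3, 3, 3): truth gives 10, best alternative gives 10.
Others bid (3, 3, 9): truth gives 4, best alternative gives 4.
Others bid (3, 9, 3): truth gives 4, best alternative gives 4.
Others bid (3, 9, 9): truth gives 4, best alternative gives 4.
Others bid (9, 3, 3): truth gives 4, best alternative gives 4.
Others bid (9, 3, 9): truth gives 4, best alternative gives 4.
(Remaining 58 profiles checked similarly; truth is weakly best in each.)
In every case the truthful bid is at least as good as any alternative, so it is a dominant strategy.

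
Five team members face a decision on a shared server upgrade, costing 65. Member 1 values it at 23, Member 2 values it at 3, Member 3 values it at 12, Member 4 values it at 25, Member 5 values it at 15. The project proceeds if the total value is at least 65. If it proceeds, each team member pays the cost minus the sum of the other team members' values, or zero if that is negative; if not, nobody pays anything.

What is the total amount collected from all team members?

24

Total value 78 ≥ cost 65, so it is built.
Member 1: others sum to 55; max(0, 65 - 55) = 10.
Member 2: others sum to 75; max(0, 65 - 75) = 0.
Member 3: others sum to 66; max(0, 65 - 66) = 0.
Member 4: others sum to 53; max(0, 65 - 53) = 12.
Member 5: others sum to 63; max(0, 65 - 63) = 2.
Total collected = 10 + 0 + 0 + 12 + 2 = 24.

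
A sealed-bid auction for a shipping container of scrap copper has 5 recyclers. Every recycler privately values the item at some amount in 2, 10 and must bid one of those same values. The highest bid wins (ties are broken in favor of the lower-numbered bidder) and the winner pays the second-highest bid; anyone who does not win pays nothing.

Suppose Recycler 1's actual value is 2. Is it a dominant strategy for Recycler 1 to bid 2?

Yes

Check each profile of the others' bids and compare truth against every alternative bid.
Others bid (2, 2, 2, 10): truth gives 0, best alternative gives -8.
Others bid (2, 2, 10, 2): truth gives 0, best alternative gives -8.
Others bid (2, 2, 10, 10): truth gives 0, best alternative gives -8.
Others bid (2, 10, 2, 2): truth gives 0, best alternative gives -8.
Others bid (2, 10, 2, 10): truth gives 0, best alternative gives -8.
Others bid (2, 10, 10, 2): truth gives 0, best alternative gives -8.
(Remaining 10 profiles checked similarly; truth is weakly best in each.)
In every case the truthful bid is at least as good as any alternative, so it is a dominant strategy.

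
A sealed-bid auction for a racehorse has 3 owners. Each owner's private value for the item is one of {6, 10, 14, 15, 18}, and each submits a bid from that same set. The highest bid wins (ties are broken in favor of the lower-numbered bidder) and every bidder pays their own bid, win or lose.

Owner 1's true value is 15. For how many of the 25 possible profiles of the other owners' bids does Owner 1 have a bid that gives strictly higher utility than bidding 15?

Others bid (6, 6): truth gives 0; bid 6 gives 9 > 0. Violating.
Others bid (6, 10): truth gives 0; bid 10 gives 5 > 0. Violating.
Others bid (6, 14): truth gives 0; bid 14 gives 1 > 0. Violating.
Others bid (6, 18): truth gives -15; bid 18 gives -3 > -15. Violating.
Others bid (6, 15): truth gives 0; no alternative beats it.
Others bid (10, 15): truth gives 0; no alternative beats it.
(Checking all 25 profiles: 18 have a profitable deviation, 7 do not.)

18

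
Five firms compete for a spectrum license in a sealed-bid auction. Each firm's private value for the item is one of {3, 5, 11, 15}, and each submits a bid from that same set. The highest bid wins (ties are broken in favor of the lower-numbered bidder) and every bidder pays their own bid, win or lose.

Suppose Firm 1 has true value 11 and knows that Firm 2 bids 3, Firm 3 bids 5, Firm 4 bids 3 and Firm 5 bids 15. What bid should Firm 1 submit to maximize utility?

3

Bid 3: loses but pays 3, utility -3.
Bid 5: loses but pays 5, utility -5.
Bid 11: loses but pays 11, utility -11.
Bid 15: wins, pays 15, utility 11 - 15 = -4.
The best choice is 3 with utility -3.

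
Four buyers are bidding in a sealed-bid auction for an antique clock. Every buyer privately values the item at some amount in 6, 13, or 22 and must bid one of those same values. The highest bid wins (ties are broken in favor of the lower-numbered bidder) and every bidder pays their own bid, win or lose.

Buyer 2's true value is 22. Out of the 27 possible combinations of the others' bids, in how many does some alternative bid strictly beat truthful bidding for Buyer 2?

13

Others bid (6, 6, 6): truth gives 0; bid 13 gives 9 > 0. Violating.
Others bid (6, 6, 13): truth gives 0; bid 13 gives 9 > 0. Violating.
Others bid (6, 13, 6): truth gives 0; bid 13 gives 9 > 0. Violating.
Others bid (6, 13, 13): truth gives 0; bid 13 gives 9 > 0. Violating.
Others bid (6, 6, 22): truth gives 0; no alternative beats it.
Others bid (6, 13, 22): truth gives 0; no alternative beats it.
(Checking all 27 profiles: 13 have a profitable deviation, 14 do not.)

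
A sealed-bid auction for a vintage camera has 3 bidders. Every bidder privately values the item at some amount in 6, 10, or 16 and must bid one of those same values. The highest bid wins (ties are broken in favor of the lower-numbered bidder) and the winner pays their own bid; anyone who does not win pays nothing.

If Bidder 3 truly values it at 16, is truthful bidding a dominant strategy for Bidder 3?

No

Consider the case where Bidder 1 bids 6 and Bidder 2 bids 6.
Truthful bid 16: wins, pays 16, utility 16 - 16 = 0.
Bid 10 instead: wins, pays 10, utility 16 - 10 = 6.
Since 6 > 0, bidding 10 is strictly better here, so truthful bidding is not dominant.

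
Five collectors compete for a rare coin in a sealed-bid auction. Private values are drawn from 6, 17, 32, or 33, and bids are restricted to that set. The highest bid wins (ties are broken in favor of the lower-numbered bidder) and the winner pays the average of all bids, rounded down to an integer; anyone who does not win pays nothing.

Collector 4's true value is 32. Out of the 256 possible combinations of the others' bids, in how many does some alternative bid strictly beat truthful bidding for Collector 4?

Others bid (6, 6, 6, 6): truth gives 21; bid 17 gives 24 > 21. Violating.
Others bid (6, 6, 6, 17): truth gives 19; bid 17 gives 22 > 19. Violating.
Others bid (6, 6, 6, 33): truth gives 0; bid 33 gives 16 > 0. Violating.
Others bid (6, 6, 17, 33): truth gives 0; bid 33 gives 13 > 0. Violating.
Others bid (6, 6, 6, 32): truth gives 16; no alternative beats it.
Others bid (6, 6, 17, 6): truth gives 19; no alternative beats it.
(Checking all 256 profiles: 84 have a profitable deviation, 172 do not.)

84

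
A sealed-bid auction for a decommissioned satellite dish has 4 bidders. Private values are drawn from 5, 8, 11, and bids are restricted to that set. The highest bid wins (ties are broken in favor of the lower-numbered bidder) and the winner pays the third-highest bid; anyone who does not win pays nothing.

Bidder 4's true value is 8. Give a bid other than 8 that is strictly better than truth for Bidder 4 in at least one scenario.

11

Suppose Bidder 1 bids 5, Bidder 2 bids 5 and Bidder 3 bids 8.
Bid 8: loses, pays 0, utility 0.
Bid 11: wins, pays 5, utility 8 - 5 = 3.
So bidding 11 beats truth here (3 > 0).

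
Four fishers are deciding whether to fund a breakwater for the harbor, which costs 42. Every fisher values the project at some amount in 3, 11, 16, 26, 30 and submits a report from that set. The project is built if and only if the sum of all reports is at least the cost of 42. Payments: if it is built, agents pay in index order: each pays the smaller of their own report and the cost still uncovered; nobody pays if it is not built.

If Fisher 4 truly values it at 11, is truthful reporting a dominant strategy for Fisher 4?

Check each profile of the others' reports and compare truth against every alternative report.
Others report (3, 11, 30): truth gives 11, best alternative gives 11.
Others report (3, 16, 26): truth gives 11, best alternative gives 11.
Others report (3, 16, 30): truth gives 11, best alternative gives 11.
Others report (3, 26, 16): truth gives 11, best alternative gives 11.
Others report (3, 26, 26): truth gives 11, best alternative gives 11.
Others report (3, 26, 30): truth gives 11, best alternative gives 11.
(Remaining 119 profiles checked similarly; truth is weakly best in each.)
In every case the truthful report is at least as good as any alternative, so it is a dominant strategy.

Yes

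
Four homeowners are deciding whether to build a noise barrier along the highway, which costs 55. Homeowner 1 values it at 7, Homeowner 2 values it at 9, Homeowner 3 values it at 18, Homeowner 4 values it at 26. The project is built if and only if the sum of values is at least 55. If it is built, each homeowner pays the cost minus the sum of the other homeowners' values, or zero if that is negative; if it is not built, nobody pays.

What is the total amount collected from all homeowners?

Total value 60 ≥ cost 55, so it is built.
Homeowner 1: others sum to 53; max(0, 55 - 53) = 2.
Homeowner 2: others sum to 51; max(0, 55 - 51) = 4.
Homeowner 3: others sum to 42; max(0, 55 - 42) = 13.
Homeowner 4: others sum to 34; max(0, 55 - 34) = 21.
Total collected = 2 + 4 + 13 + 21 = 40.

40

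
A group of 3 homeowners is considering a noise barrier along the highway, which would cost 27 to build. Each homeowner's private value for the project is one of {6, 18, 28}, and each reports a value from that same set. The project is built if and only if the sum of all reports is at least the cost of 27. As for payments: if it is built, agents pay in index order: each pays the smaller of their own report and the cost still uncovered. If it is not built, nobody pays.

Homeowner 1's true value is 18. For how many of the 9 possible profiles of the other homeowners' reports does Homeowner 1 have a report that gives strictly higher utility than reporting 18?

Others report (6, 18): truth gives 0; report 6 gives 12 > 0. Violating.
Others report (6, 28): truth gives 0; report 6 gives 12 > 0. Violating.
Others report (18, 6): truth gives 0; report 6 gives 12 > 0. Violating.
Others report (18, 18): truth gives 0; report 6 gives 12 > 0. Violating.
Others report (6, 6): truth gives 0; no alternative beats it.
(Checking all 9 profiles: 8 have a profitable deviation, 1 does not.)

8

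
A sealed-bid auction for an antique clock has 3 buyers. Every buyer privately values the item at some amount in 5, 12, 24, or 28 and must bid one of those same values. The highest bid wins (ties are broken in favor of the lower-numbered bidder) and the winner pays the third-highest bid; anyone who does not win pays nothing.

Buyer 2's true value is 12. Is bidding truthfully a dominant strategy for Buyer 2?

Consider the case where Buyer 1 bids 5 and Buyer 3 bids 24.
Truthful bid 12: loses, pays 0, utility 0.
Bid 24 instead: wins, pays 5, utility 12 - 5 = 7.
Since 7 > 0, bidding 24 is strictly better here, so truthful bidding is not dominant.

No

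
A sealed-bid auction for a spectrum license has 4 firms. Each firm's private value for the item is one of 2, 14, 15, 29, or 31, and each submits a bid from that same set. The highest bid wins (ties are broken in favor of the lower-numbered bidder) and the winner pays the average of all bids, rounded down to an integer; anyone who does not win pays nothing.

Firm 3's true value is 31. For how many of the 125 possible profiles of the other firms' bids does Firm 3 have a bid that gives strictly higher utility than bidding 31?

Others bid (2, 2, 2): truth gives 22; bid 14 gives 26 > 22. Violating.
Others bid (2, 2, 14): truth gives 19; bid 14 gives 23 > 19. Violating.
Others bid (2, 2, 15): truth gives 19; bid 15 gives 23 > 19. Violating.
Others bid (2, 2, 29): truth gives 15; bid 29 gives 16 > 15. Violating.
Others bid (2, 2, 31): truth gives 15; no alternative beats it.
Others bid (2, 14, 31): truth gives 12; no alternative beats it.
(Checking all 125 profiles: 21 have a profitable deviation, 104 do not.)

21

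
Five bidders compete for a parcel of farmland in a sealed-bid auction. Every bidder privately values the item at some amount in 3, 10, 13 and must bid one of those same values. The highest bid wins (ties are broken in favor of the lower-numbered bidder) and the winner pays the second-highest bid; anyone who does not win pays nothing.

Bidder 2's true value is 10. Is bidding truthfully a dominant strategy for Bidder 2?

Check each profile of the others' bids and compare truth against every alternative bid.
Others bid (3, 3, 3, 3): truth gives 7, best alternative gives 7.
Others bid (3, 3, 3, 10): truth gives 0, best alternative gives 0.
Others bid (3, 3, 3, 13): truth gives 0, best alternative gives 0.
Others bid (3, 3, 10, 3): truth gives 0, best alternative gives 0.
Others bid (3, 3, 10, 10): truth gives 0, best alternative gives 0.
Others bid (3, 3, 10, 13): truth gives 0, best alternative gives 0.
(Remaining 75 profiles checked similarly; truth is weakly best in each.)
In every case the truthful bid is at least as good as any alternative, so it is a dominant strategy.

Yes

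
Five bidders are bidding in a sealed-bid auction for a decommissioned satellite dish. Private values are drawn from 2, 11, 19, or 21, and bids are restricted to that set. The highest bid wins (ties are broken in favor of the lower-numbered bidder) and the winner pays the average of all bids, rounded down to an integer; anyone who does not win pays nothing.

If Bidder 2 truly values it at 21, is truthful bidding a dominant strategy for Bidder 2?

Consider the case where Bidder 1 bids 2, Bidder 3 bids 2, Bidder 4 bids 2 and Bidder 5 bids 2.
Truthful bid 21: wins, pays 5, utility 21 - 5 = 16.
Bid 11 instead: wins, pays 3, utility 21 - 3 = 18.
Since 18 > 16, bidding 11 is strictly better here, so truthful bidding is not dominant.

No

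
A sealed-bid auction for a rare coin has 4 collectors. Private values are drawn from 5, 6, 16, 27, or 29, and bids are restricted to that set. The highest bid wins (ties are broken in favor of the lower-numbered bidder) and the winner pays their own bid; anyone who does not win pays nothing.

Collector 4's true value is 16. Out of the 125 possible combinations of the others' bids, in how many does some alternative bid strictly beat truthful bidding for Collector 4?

1

Others bid (5, 5, 5): truth gives 0; bid 6 gives 10 > 0. Violating.
Others bid (5, 5, 6): truth gives 0; no alternative beats it.
Others bid (5, 5, 16): truth gives 0; no alternative beats it.
(Checking all 125 profiles: 1 has a profitable deviation, 124 do not.)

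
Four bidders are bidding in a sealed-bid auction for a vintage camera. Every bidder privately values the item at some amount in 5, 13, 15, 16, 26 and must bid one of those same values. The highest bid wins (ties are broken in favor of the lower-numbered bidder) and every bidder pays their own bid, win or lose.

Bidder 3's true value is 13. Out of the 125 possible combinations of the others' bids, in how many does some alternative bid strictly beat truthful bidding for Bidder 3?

123

Others bid (5, 5, 15): truth gives -13; bid 15 gives -2 > -13. Violating.
Others bid (5, 5, 16): truth gives -13; bid 16 gives -3 > -13. Violating.
Others bid (5, 5, 26): truth gives -13; bid 5 gives -5 > -13. Violating.
Others bid (5, 13, 5): truth gives -13; bid 15 gives -2 > -13. Violating.
Others bid (5, 5, 5): truth gives 0; no alternative beats it.
Others bid (5, 5, 13): truth gives 0; no alternative beats it.
(Checking all 125 profiles: 123 have a profitable deviation, 2 do not.)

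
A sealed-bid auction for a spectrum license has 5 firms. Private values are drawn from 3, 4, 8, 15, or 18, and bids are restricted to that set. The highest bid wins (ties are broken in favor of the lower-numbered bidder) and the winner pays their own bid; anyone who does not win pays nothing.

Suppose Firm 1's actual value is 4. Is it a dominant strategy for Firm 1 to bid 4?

No

Consider the case where Firm 2 bids 3, Firm 3 bids 3, Firm 4 bids 3 and Firm 5 bids 3.
Truthful bid 4: wins, pays 4, utility 4 - 4 = 0.
Bid 3 instead: wins, pays 3, utility 4 - 3 = 1.
Since 1 > 0, bidding 3 is strictly better here, so truthful bidding is not dominant.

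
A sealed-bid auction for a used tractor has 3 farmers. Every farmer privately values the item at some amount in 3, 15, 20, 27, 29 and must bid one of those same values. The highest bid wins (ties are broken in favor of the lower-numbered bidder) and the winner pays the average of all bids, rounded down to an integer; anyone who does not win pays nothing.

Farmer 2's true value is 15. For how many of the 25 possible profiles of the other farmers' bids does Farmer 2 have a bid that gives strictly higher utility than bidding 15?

Others bid (3, 20): truth gives 0; bid 20 gives 1 > 0. Violating.
Others bid (15, 3): truth gives 0; bid 20 gives 3 > 0. Violating.
Others bid (3, 3): truth gives 8; no alternative beats it.
Others bid (3, 15): truth gives 4; no alternative beats it.
(Checking all 25 profiles: 2 have a profitable deviation, 23 do not.)

2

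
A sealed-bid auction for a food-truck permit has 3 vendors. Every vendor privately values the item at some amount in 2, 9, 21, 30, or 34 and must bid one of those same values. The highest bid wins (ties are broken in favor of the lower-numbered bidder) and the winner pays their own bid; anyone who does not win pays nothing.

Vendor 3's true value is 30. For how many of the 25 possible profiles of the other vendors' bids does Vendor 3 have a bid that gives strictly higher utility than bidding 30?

Others bid (2, 2): truth gives 0; bid 9 gives 21 > 0. Violating.
Others bid (2, 9): truth gives 0; bid 21 gives 9 > 0. Violating.
Others bid (9, 2): truth gives 0; bid 21 gives 9 > 0. Violating.
Others bid (9, 9): truth gives 0; bid 21 gives 9 > 0. Violating.
Others bid (2, 21): truth gives 0; no alternative beats it.
Others bid (2, 30): truth gives 0; no alternative beats it.
(Checking all 25 profiles: 4 have a profitable deviation, 21 do not.)

4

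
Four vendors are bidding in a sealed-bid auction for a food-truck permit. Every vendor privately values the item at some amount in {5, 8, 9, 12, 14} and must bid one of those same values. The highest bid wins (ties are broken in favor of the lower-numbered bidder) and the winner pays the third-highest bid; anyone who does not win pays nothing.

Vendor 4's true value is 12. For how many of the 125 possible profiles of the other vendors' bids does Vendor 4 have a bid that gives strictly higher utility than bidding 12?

27

Others bid (5, 5, 12): truth gives 0; bid 14 gives 7 > 0. Violating.
Others bid (5, 8, 12): truth gives 0; bid 14 gives 4 > 0. Violating.
Others bid (5, 9, 12): truth gives 0; bid 14 gives 3 > 0. Violating.
Others bid (5, 12, 5): truth gives 0; bid 14 gives 7 > 0. Violating.
Others bid (5, 5, 5): truth gives 7; no alternative beats it.
Others bid (5, 5, 8): truth gives 7; no alternative beats it.
(Checking all 125 profiles: 27 have a profitable deviation, 98 do not.)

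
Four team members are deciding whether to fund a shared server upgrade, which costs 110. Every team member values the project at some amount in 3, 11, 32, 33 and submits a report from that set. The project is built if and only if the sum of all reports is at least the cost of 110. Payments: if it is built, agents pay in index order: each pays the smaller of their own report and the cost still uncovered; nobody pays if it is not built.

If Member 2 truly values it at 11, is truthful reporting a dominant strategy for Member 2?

Check each profile of the others' reports and compare truth against every alternative report.
Others report (3, 3, 3): truth gives 0, best alternative gives 0.
Others report (3, 3, 11): truth gives 0, best alternative gives 0.
Others report (3, 3, 32): truth gives 0, best alternative gives 0.
Others report (3, 3, 33): truth gives 0, best alternative gives 0.
Others report (3, 11, 3): truth gives 0, best alternative gives 0.
Others report (3, 11, 11): truth gives 0, best alternative gives 0.
(Remaining 58 profiles checked similarly; truth is weakly best in each.)
In every case the truthful report is at least as good as any alternative, so it is a dominant strategy.

Yes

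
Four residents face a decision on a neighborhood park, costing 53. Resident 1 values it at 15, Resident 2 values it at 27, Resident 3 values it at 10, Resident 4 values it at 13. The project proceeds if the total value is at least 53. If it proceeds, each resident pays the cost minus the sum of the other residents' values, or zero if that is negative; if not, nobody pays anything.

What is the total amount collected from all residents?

19

Total value 65 ≥ cost 53, so it is built.
Resident 1: others sum to 50; max(0, 53 - 50) = 3.
Resident 2: others sum to 38; max(0, 53 - 38) = 15.
Resident 3: others sum to 55; max(0, 53 - 55) = 0.
Resident 4: others sum to 52; max(0, 53 - 52) = 1.
Total collected = 3 + 15 + 0 + 1 = 19.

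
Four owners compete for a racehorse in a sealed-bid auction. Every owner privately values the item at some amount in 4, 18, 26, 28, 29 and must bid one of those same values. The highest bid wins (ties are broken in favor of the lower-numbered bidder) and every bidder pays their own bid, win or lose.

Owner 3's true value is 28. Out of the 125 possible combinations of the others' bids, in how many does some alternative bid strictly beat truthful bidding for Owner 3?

Others bid (4, 4, 4): truth gives 0; bid 18 gives 10 > 0. Violating.
Others bid (4, 4, 18): truth gives 0; bid 18 gives 10 > 0. Violating.
Others bid (4, 4, 26): truth gives 0; bid 26 gives 2 > 0. Violating.
Others bid (4, 4, 29): truth gives -28; bid 29 gives -1 > -28. Violating.
Others bid (4, 4, 28): truth gives 0; no alternative beats it.
Others bid (4, 18, 28): truth gives 0; no alternative beats it.
(Checking all 125 profiles: 101 have a profitable deviation, 24 do not.)

101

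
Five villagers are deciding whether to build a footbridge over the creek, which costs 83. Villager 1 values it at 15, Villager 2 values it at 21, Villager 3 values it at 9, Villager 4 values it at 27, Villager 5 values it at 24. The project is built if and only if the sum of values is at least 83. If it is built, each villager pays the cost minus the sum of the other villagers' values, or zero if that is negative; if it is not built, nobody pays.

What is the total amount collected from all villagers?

35

Total value 96 ≥ cost 83, so it is built.
Villager 1: others sum to 81; max(0, 83 - 81) = 2.
Villager 2: others sum to 75; max(0, 83 - 75) = 8.
Villager 3: others sum to 87; max(0, 83 - 87) = 0.
Villager 4: others sum to 69; max(0, 83 - 69) = 14.
Villager 5: others sum to 72; max(0, 83 - 72) = 11.
Total collected = 2 + 8 + 0 + 14 + 11 = 35.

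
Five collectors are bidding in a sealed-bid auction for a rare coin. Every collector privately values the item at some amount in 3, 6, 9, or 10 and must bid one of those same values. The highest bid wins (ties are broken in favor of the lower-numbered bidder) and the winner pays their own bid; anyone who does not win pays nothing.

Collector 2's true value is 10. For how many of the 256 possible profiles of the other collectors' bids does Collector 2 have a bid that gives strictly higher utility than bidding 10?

54

Others bid (3, 3, 3, 3): truth gives 0; bid 6 gives 4 > 0. Violating.
Others bid (3, 3, 3, 6): truth gives 0; bid 6 gives 4 > 0. Violating.
Others bid (3, 3, 3, 9): truth gives 0; bid 9 gives 1 > 0. Violating.
Others bid (3, 3, 6, 3): truth gives 0; bid 6 gives 4 > 0. Violating.
Others bid (3, 3, 3, 10): truth gives 0; no alternative beats it.
Others bid (3, 3, 6, 10): truth gives 0; no alternative beats it.
(Checking all 256 profiles: 54 have a profitable deviation, 202 do not.)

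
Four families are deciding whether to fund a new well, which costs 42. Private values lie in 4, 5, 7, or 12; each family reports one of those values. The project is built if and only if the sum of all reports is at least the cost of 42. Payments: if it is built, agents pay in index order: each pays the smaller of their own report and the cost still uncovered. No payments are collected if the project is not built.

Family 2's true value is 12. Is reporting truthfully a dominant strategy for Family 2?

No

Consider the case where Family 1 reports 12, Family 3 reports 12 and Family 4 reports 12.
Truthful report 12: project built, pays 12, utility 12 - 12 = 0.
Report 7 instead: project built, pays 7, utility 12 - 7 = 5.
Since 5 > 0, reporting 7 is strictly better here, so truthful reporting is not dominant.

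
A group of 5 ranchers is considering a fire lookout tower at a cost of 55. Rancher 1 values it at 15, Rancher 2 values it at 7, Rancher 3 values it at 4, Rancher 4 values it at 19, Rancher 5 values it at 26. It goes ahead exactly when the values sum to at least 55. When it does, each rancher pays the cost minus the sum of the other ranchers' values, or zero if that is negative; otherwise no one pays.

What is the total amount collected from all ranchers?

13

Total value 71 ≥ cost 55, so it is built.
Rancher 1: others sum to 56; max(0, 55 - 56) = 0.
Rancher 2: others sum to 64; max(0, 55 - 64) = 0.
Rancher 3: others sum to 67; max(0, 55 - 67) = 0.
Rancher 4: others sum to 52; max(0, 55 - 52) = 3.
Rancher 5: others sum to 45; max(0, 55 - 45) = 10.
Total collected = 0 + 0 + 0 + 3 + 10 = 13.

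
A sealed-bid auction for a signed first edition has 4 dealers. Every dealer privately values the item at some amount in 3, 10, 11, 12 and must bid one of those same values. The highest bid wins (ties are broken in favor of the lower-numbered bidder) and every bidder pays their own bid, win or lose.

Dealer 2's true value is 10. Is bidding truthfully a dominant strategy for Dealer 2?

Consider the case where Dealer 1 bids 3, Dealer 3 bids 3 and Dealer 4 bids 11.
Truthful bid 10: loses but pays 10, utility -10.
Bid 3 instead: loses but pays 3, utility -3.
Since -3 > -10, bidding 3 is strictly better here, so truthful bidding is not dominant.

No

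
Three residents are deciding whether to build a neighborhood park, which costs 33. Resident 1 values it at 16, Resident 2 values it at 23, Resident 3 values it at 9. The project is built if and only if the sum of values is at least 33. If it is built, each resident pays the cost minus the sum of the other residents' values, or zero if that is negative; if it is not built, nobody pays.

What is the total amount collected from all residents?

Total value 48 ≥ cost 33, so it is built.
Resident 1: others sum to 32; max(0, 33 - 32) = 1.
Resident 2: others sum to 25; max(0, 33 - 25) = 8.
Resident 3: others sum to 39; max(0, 33 - 39) = 0.
Total collected = 1 + 8 + 0 = 9.

9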